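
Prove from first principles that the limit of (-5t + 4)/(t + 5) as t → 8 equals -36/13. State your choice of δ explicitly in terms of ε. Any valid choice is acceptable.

Suppose ε > 0. We want δ > 0 with 0 < |t − 8| < δ ⇒ |(-5t + 4)/(t + 5) + 36/13| < ε.
Combining over a common denominator, (-5t + 4)/(t + 5) + 36/13 = [(-5t + 4)·13 − (-36)·(t + 5)] / [13·(t + 5)] = -29(t − 8) / (13(t + 5)).
So |(-5t + 4)/(t + 5) + 36/13| = 29|t − 8| / (13·|t + 5|).
Require δ ≤ 13/2, so |t + 5| ≥ |13| − |t − 8| > 13 − 13/2 = 13/2.
Hence |(-5t + 4)/(t + 5) + 36/13| < 29|t − 8|/(13·(13/2)) = (58/169)|t − 8|, which is < ε once |t − 8| < (169/58)ε.
Take δ = min(13/2, (169/58)ε). Then 0 < |t − 8| < δ forces both bounds, so |(-5t + 4)/(t + 5) + 36/13| < ε.

δ = min(13/2, (169/58)ε)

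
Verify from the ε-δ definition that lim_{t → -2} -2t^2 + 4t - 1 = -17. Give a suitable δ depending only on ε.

Fix ε > 0. We want δ > 0 such that 0 < |t + 2| < δ implies |(-2t^2 + 4t - 1) + 17| < ε.
(-2t^2 + 4t - 1) + 17 = -2t^2 + 4t + 16 = (t + 2)(-2t + 8).
So |(-2t^2 + 4t - 1) + 17| = |t + 2|·|-2t + 8|.
Require δ ≤ 1. Then |t + 2| < 1 gives |t| < 3, and by the triangle inequality |-2t + 8| ≤ 2·3 + 8 = 14.
Hence |(-2t^2 + 4t - 1) + 17| ≤ 14|t + 2| < ε provided |t + 2| < ε/14.
Choosing δ = min(1, ε/14) ensures both conditions, hence |(-2t^2 + 4t - 1) + 17| < ε.

δ = min(1, ε/14)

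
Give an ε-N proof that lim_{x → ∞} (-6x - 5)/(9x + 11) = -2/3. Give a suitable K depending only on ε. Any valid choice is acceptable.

K = (7/27)/ε

Suppose ε > 0. We seek K > 0 such that x > K implies |(-6x - 5)/(9x + 11) + 2/3| < ε.
(-6x - 5)/(9x + 11) + 2/3 = (9(-6x - 5) − (-6)(9x + 11)) / (9(9x + 11)) = 21/(9(9x + 11)).
For x > 0 we have 9x + 11 > 9x, so |(-6x - 5)/(9x + 11) + 2/3| = 21/(9(9x + 11)) < 21/(9·9x) = (7/27)/x.
Thus |(-6x - 5)/(9x + 11) + 2/3| < ε whenever x > (7/27)/ε.
Take K = (7/27)/ε. If x > K then |(-6x - 5)/(9x + 11) + 2/3| < (7/27)/x < ε.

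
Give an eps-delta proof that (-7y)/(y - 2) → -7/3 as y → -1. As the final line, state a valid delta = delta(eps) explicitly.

Fix eps > 0. We want delta > 0 with 0 < |y + 1| < delta ⇒ |(-7y)/(y - 2) + 7/3| < eps.
Combining over a common denominator, (-7y)/(y - 2) + 7/3 = [(-7y)·(-3) − 7·(y - 2)] / [(-3)·(y - 2)] = 14(y + 1) / ((-3)(y - 2)).
So |(-7y)/(y - 2) + 7/3| = 14|y + 1| / (3·|y − 2|).
Restrict delta ≤ 3/2. Then |y + 1| < 3/2 gives |y − 2| = |(y + 1) + (-3)| ≥ 3 − 3/2 = 3/2.
Hence |(-7y)/(y - 2) + 7/3| < 14|y + 1|/(3·(3/2)) = (28/9)|y + 1|, which is < eps once |y + 1| < (9/28)eps.
Take delta = min(3/2, (9/28)eps). Then 0 < |y + 1| < delta forces both bounds, so |(-7y)/(y - 2) + 7/3| < eps.

delta = min(3/2, (9/28)eps)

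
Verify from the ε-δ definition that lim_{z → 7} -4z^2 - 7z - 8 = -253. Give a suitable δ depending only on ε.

δ = min(1, ε/67)

Fix ε > 0. We want δ > 0 such that 0 < |z − 7| < δ implies |(-4z^2 - 7z - 8) + 253| < ε.
(-4z^2 - 7z - 8) + 253 = -4z^2 - 7z + 245 = (z − 7)(-4z - 35).
So |(-4z^2 - 7z - 8) + 253| = |z − 7|·|-4z - 35|.
Require δ ≤ 1. Then |z − 7| < 1 gives |z| < 8, and by the triangle inequality |-4z - 35| ≤ 4·8 + 35 = 67.
Hence |(-4z^2 - 7z - 8) + 253| ≤ 67|z − 7| < ε provided |z − 7| < ε/67.
Take δ = min(1, ε/67). Then 0 < |z − 7| < δ gives both |z − 7| < 1 and |z − 7| < ε/67, so |(-4z^2 - 7z - 8) + 253| < ε.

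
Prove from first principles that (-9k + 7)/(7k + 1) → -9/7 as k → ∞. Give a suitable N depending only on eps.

Let eps > 0 be given. For k ≥ 1, |(-9k + 7)/(7k + 1) + 9/7| = |58|/(7(7k + 1)) = 58/(7(7k + 1)).
Since 7k + 1 ≥ 7k for k ≥ 1, this is ≤ 58/(7·7k) = (58/49)/k.
So |(-9k + 7)/(7k + 1) + 9/7| < eps whenever k > (58/49)/eps.
Take N = (58/49)/eps. If k > N then |(-9k + 7)/(7k + 1) + 9/7| ≤ (58/49)/k < eps.

N = (58/49)/eps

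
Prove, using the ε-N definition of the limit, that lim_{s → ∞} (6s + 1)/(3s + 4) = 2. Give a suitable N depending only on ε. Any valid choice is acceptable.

Let ε > 0. We seek N > 0 such that s > N implies |(6s + 1)/(3s + 4) − 2| < ε.
(6s + 1)/(3s + 4) − 2 = (3(6s + 1) − 6(3s + 4)) / (3(3s + 4)) = -21/(3(3s + 4)).
For s > 0 we have 3s + 4 > 3s, so |(6s + 1)/(3s + 4) − 2| = 21/(3(3s + 4)) < 21/(3·3s) = (7/3)/s.
Thus |(6s + 1)/(3s + 4) − 2| < ε whenever s > (7/3)/ε.
Take N = (7/3)/ε. If s > N then |(6s + 1)/(3s + 4) − 2| < (7/3)/s < ε.

N = (7/3)/ε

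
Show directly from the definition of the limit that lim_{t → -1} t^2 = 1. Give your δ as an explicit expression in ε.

Let ε > 0. We seek δ > 0 with 0 < |t + 1| < δ ⇒ |t^2 − 1| < ε.
Factor: t^2 − 1 = (t + 1)(t - 1), so |t^2 − 1| = |t + 1|·|t - 1|.
Restrict δ ≤ 1. Then |t + 1| < 1 gives |t| < 2, so by the triangle inequality |t - 1| ≤ 2 + 1 = 3.
Hence |t^2 − 1| ≤ 3|t + 1|, which is < ε once |t + 1| < ε/3.
Take δ = min(1, ε/3). If 0 < |t + 1| < δ then both bounds hold and |t^2 − 1| ≤ 3|t + 1| < 3·(ε/3) = ε.

δ = min(1, ε/3)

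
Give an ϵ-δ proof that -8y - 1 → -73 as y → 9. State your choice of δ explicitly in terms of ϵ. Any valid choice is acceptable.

δ = ϵ/8

Let ϵ > 0. We need δ > 0 so that 0 < |y − 9| < δ implies |(-8y - 1) + 73| < ϵ.
Since (-8y - 1) + 73 = -8(y − 9), we have |(-8y - 1) + 73| = 8|y − 9|.
Thus it suffices that |y − 9| < ϵ/8.
Take δ = ϵ/8. If 0 < |y − 9| < δ then |(-8y - 1) + 73| = 8|y − 9| < 8·(ϵ/8) = ϵ.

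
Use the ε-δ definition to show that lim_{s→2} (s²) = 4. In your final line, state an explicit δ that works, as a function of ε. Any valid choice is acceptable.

Fix ε > 0. We seek δ > 0 with 0 < |s − 2| < δ ⇒ |s² − 4| < ε.
Factor: s² − 4 = (s − 2)(s + 2), so |s² − 4| = |s − 2|·|s + 2|.
Impose δ ≤ 2 so that |s| < 4; then |s + 2| ≤ 6.
Hence |s² − 4| ≤ 6|s − 2|, which is < ε once |s − 2| < ε/6.
Take δ = min(2, ε/6). If 0 < |s − 2| < δ then both bounds hold and |s² − 4| ≤ 6|s − 2| < 6·(ε/6) = ε.

δ = min(2, ε/6)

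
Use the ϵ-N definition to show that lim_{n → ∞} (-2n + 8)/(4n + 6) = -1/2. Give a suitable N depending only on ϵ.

N = (11/4)/ϵ

Let ϵ > 0. For n ≥ 1, |(-2n + 8)/(4n + 6) + 1/2| = |44|/(4(4n + 6)) = 44/(4(4n + 6)).
Since 4n + 6 ≥ 4n for n ≥ 1, this is ≤ 44/(4·4n) = (11/4)/n.
So |(-2n + 8)/(4n + 6) + 1/2| < ϵ whenever n > (11/4)/ϵ.
Take N = (11/4)/ϵ. If n > N then |(-2n + 8)/(4n + 6) + 1/2| ≤ (11/4)/n < ϵ.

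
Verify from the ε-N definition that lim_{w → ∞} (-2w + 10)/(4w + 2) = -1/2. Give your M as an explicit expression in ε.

M = (11/4)/ε

Let ε > 0. We seek M > 0 such that w > M implies |(-2w + 10)/(4w + 2) + 1/2| < ε.
(-2w + 10)/(4w + 2) + 1/2 = (4(-2w + 10) − (-2)(4w + 2)) / (4(4w + 2)) = 44/(4(4w + 2)).
For w > 0 we have 4w + 2 > 4w, so |(-2w + 10)/(4w + 2) + 1/2| = 44/(4(4w + 2)) < 44/(4·4w) = (11/4)/w.
Thus |(-2w + 10)/(4w + 2) + 1/2| < ε whenever w > (11/4)/ε.
Take M = (11/4)/ε. If w > M then |(-2w + 10)/(4w + 2) + 1/2| < (11/4)/w < ε.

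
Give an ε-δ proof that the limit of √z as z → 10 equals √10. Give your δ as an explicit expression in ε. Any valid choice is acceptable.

δ = min(10, √10·ε)

Let ε > 0. We want δ > 0 such that 0 < |z − 10| < δ implies |√z − √10| < ε.
Rationalise: √z − √10 = (z − 10)/(√z + √10), so |√z − √10| = |z − 10|/(√z + √10).
Restrict δ ≤ 10 so that |z − 10| < 10 forces z > 0, and then √z + √10 > √10.
Hence |√z − √10| < |z − 10|/√10, which is < ε once |z − 10| < √10·ε.
Take δ = min(10, √10·ε). If 0 < |z − 10| < δ then z > 0 and |√z − √10| < |z − 10|/√10 < ε.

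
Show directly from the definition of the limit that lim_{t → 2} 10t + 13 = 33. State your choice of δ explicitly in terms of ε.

Let ε > 0 be given. We need δ > 0 so that 0 < |t − 2| < δ implies |(10t + 13) − 33| < ε.
Since (10t + 13) − 33 = 10(t − 2), we have |(10t + 13) − 33| = 10|t − 2|.
So 10|t − 2| < ε exactly when |t − 2| < ε/10.
Choosing δ = ε/10 gives |(10t + 13) − 33| = 10|t − 2| < ε whenever |t − 2| < δ.

δ = ε/10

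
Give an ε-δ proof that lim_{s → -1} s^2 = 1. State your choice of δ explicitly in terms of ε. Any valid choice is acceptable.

Fix ε > 0. We seek δ > 0 with 0 < |s + 1| < δ ⇒ |s^2 − 1| < ε.
Factor: s^2 − 1 = (s + 1)(s - 1), so |s^2 − 1| = |s + 1|·|s - 1|.
Impose δ ≤ 2 so that |s| < 3; then |s - 1| ≤ 4.
Hence |s^2 − 1| ≤ 4|s + 1|, which is < ε once |s + 1| < ε/4.
Take δ = min(2, ε/4). If 0 < |s + 1| < δ then both bounds hold and |s^2 − 1| ≤ 4|s + 1| < 4·(ε/4) = ε.

δ = min(2, ε/4)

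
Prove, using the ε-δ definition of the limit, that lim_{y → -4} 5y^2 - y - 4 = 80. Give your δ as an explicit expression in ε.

Let ε > 0. We want δ > 0 such that 0 < |y + 4| < δ implies |(5y^2 - y - 4) − 80| < ε.
(5y^2 - y - 4) − 80 = 5y^2 - y - 84 = (y + 4)(5y - 21).
So |(5y^2 - y - 4) − 80| = |y + 4|·|5y - 21|.
Assume first that |y + 4| < 1, so |y| < 5. Then |5y - 21| ≤ 5·5 + 21 = 46.
Hence |(5y^2 - y - 4) − 80| ≤ 46|y + 4| < ε provided |y + 4| < ε/46.
Take δ = min(1, ε/46). Then 0 < |y + 4| < δ gives both |y + 4| < 1 and |y + 4| < ε/46, so |(5y^2 - y - 4) − 80| < ε.

δ = min(1, ε/46)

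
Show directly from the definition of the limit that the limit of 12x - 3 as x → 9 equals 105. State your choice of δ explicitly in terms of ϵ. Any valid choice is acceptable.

δ = ϵ/12

Let ϵ > 0 be given. We need δ > 0 so that 0 < |x − 9| < δ implies |(12x - 3) − 105| < ϵ.
|(12x - 3) − 105| = |12x - 108| = 12|x − 9|.
Thus it suffices that |x − 9| < ϵ/12.
Take δ = ϵ/12. If 0 < |x − 9| < δ then |(12x - 3) − 105| = 12|x − 9| < 12·(ϵ/12) = ϵ.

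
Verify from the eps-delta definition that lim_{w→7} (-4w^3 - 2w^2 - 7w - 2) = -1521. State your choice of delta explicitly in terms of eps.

Suppose eps > 0. We want delta > 0 such that 0 < |w − 7| < delta implies |(-4w^3 - 2w^2 - 7w - 2) + 1521| < eps.
(-4w^3 - 2w^2 - 7w - 2) + 1521 = -4w^3 - 2w^2 - 7w + 1519 = (w − 7)(-4w^2 - 30w - 217).
So |(-4w^3 - 2w^2 - 7w - 2) + 1521| = |w − 7|·|-4w^2 - 30w - 217|.
Require delta ≤ 1. Then |w − 7| < 1 gives |w| < 8, and by the triangle inequality |-4w^2 - 30w - 217| ≤ 4·8^2 + 30·8 + 217 = 713.
Hence |(-4w^3 - 2w^2 - 7w - 2) + 1521| ≤ 713|w − 7| < eps provided |w − 7| < eps/713.
Choosing delta = min(1, eps/713) ensures both conditions, hence |(-4w^3 - 2w^2 - 7w - 2) + 1521| < eps.

delta = min(1, eps/713)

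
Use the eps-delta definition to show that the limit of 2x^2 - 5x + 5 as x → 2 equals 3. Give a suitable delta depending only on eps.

Let eps > 0 be given. We want delta > 0 such that 0 < |x − 2| < delta implies |(2x^2 - 5x + 5) − 3| < eps.
(2x^2 - 5x + 5) − 3 = 2x^2 - 5x + 2 = (x − 2)(2x - 1).
So |(2x^2 - 5x + 5) − 3| = |x − 2|·|2x - 1|.
Assume first that |x − 2| < 1, so |x| < 3. Then |2x - 1| ≤ 2·3 + 1 = 7.
Hence |(2x^2 - 5x + 5) − 3| ≤ 7|x − 2| < eps provided |x − 2| < eps/7.
Take delta = min(1, eps/7). Then 0 < |x − 2| < delta gives both |x − 2| < 1 and |x − 2| < eps/7, so |(2x^2 - 5x + 5) − 3| < eps.

delta = min(1, eps/7)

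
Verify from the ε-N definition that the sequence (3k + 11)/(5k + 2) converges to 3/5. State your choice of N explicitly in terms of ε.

Let ε > 0 be given. For k ≥ 1, |(3k + 11)/(5k + 2) − (3/5)| = |49|/(5(5k + 2)) = 49/(5(5k + 2)).
Since 5k + 2 ≥ 5k for k ≥ 1, this is ≤ 49/(5·5k) = (49/25)/k.
So |(3k + 11)/(5k + 2) − (3/5)| < ε whenever k > (49/25)/ε.
Take N = (49/25)/ε. If k > N then |(3k + 11)/(5k + 2) − (3/5)| ≤ (49/25)/k < ε.

N = (49/25)/ε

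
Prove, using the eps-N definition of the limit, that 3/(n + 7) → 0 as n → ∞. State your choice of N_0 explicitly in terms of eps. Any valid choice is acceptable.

N_0 = 3/eps

Let eps > 0. For n ≥ 1, |3/(n + 7) − 0| = 3/(n + 7) ≤ 3/n.
We need 3/n < eps, i.e. n > 3/eps.
Take N_0 = 3/eps. If n > N_0 then |3/(n + 7)| ≤ 3/n < eps.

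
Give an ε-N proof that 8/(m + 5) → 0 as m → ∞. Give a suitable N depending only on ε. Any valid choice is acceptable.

Fix ε > 0. For m ≥ 1, |8/(m + 5) − 0| = 8/(m + 5) ≤ 8/m.
We need 8/m < ε, i.e. m > 8/ε.
Take N = 8/ε. If m > N then |8/(m + 5)| ≤ 8/m < ε.

N = 8/ε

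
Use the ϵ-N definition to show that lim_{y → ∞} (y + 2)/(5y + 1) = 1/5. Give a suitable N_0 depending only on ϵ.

N_0 = (9/25)/ϵ

Fix ϵ > 0. We seek N_0 > 0 such that y > N_0 implies |(y + 2)/(5y + 1) − (1/5)| < ϵ.
(y + 2)/(5y + 1) − (1/5) = (5(y + 2) − (5y + 1)) / (5(5y + 1)) = 9/(5(5y + 1)).
For y > 0 we have 5y + 1 > 5y, so |(y + 2)/(5y + 1) − (1/5)| = 9/(5(5y + 1)) < 9/(5·5y) = (9/25)/y.
Thus |(y + 2)/(5y + 1) − (1/5)| < ϵ whenever y > (9/25)/ϵ.
Take N_0 = (9/25)/ϵ. If y > N_0 then |(y + 2)/(5y + 1) − (1/5)| < (9/25)/y < ϵ.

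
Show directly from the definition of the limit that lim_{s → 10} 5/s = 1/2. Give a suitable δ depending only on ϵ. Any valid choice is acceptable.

Fix ϵ > 0. We seek δ > 0 such that 0 < |s − 10| < δ implies |5/s − (1/2)| < ϵ.
|5/s − (1/2)| = 5·|10 − s|/(10·|s|) = 5|s − 10|/(10|s|).
Restrict δ ≤ 5. Then |s − 10| < 5 gives |s| > 5, so 10|s| > 50.
Then |5/s − (1/2)| < 5|s − 10|/50, which is < ϵ when |s − 10| < 10ϵ.
Take δ = min(5, 10ϵ). Then 0 < |s − 10| < δ gives both |s − 10| < 5 and |s − 10| < 10ϵ, so |5/s − (1/2)| < ϵ.

δ = min(5, 10ϵ)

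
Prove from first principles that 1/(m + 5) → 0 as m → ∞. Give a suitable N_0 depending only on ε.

Suppose ε > 0. For m ≥ 1, |1/(m + 5) − 0| = 1/(m + 5) ≤ 1/m.
We need 1/m < ε, i.e. m > 1/ε.
Take N_0 = 1/ε. If m > N_0 then |1/(m + 5)| ≤ 1/m < ε.

N_0 = 1/ε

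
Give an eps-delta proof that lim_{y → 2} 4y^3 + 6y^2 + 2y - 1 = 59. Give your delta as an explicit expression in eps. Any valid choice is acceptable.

delta = min(1, eps/108)

Let eps > 0. We want delta > 0 such that 0 < |y − 2| < delta implies |(4y^3 + 6y^2 + 2y - 1) − 59| < eps.
(4y^3 + 6y^2 + 2y - 1) − 59 = 4y^3 + 6y^2 + 2y - 60 = (y − 2)(4y^2 + 14y + 30).
So |(4y^3 + 6y^2 + 2y - 1) − 59| = |y − 2|·|4y^2 + 14y + 30|.
Assume first that |y − 2| < 1, so |y| < 3. Then |4y^2 + 14y + 30| ≤ 4·3^2 + 14·3 + 30 = 108.
Hence |(4y^3 + 6y^2 + 2y - 1) − 59| ≤ 108|y − 2| < eps provided |y − 2| < eps/108.
Take delta = min(1, eps/108). Then 0 < |y − 2| < delta gives both |y − 2| < 1 and |y − 2| < eps/108, so |(4y^3 + 6y^2 + 2y - 1) − 59| < eps.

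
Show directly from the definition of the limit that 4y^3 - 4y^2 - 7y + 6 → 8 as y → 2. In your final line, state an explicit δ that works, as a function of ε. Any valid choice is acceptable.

Suppose ε > 0. We want δ > 0 such that 0 < |y − 2| < δ implies |(4y^3 - 4y^2 - 7y + 6) − 8| < ε.
(4y^3 - 4y^2 - 7y + 6) − 8 = 4y^3 - 4y^2 - 7y - 2 = (y − 2)(4y^2 + 4y + 1).
So |(4y^3 - 4y^2 - 7y + 6) − 8| = |y − 2|·|4y^2 + 4y + 1|.
Require δ ≤ 1. Then |y − 2| < 1 gives |y| < 3, and by the triangle inequality |4y^2 + 4y + 1| ≤ 4·3^2 + 4·3 + 1 = 49.
Hence |(4y^3 - 4y^2 - 7y + 6) − 8| ≤ 49|y − 2| < ε provided |y − 2| < ε/49.
Take δ = min(1, ε/49). Then 0 < |y − 2| < δ gives both |y − 2| < 1 and |y − 2| < ε/49, so |(4y^3 - 4y^2 - 7y + 6) − 8| < ε.

δ = min(1, ε/49)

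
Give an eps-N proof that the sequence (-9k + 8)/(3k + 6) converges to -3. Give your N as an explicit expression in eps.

Fix eps > 0. For k ≥ 1, |(-9k + 8)/(3k + 6) + 3| = |78|/(3(3k + 6)) = 78/(3(3k + 6)).
Since 3k + 6 ≥ 3k for k ≥ 1, this is ≤ 78/(3·3k) = (26/3)/k.
So |(-9k + 8)/(3k + 6) + 3| < eps whenever k > (26/3)/eps.
Take N = (26/3)/eps. If k > N then |(-9k + 8)/(3k + 6) + 3| ≤ (26/3)/k < eps.

N = (26/3)/eps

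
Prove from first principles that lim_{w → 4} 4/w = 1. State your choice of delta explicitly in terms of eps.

delta = min(2, 2eps)

Suppose eps > 0. We seek delta > 0 such that 0 < |w − 4| < delta implies |4/w − 1| < eps.
|4/w − 1| = 4·|4 − w|/(4·|w|) = 4|w − 4|/(4|w|).
Restrict delta ≤ 2. Then |w − 4| < 2 gives |w| > 2, so 4|w| > 8.
Then |4/w − 1| < 4|w − 4|/8, which is < eps when |w − 4| < 2eps.
Take delta = min(2, 2eps). Then 0 < |w − 4| < delta gives both |w − 4| < 2 and |w − 4| < 2eps, so |4/w − 1| < eps.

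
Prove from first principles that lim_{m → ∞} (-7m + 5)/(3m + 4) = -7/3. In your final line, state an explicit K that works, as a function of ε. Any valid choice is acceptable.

K = (43/9)/ε

Suppose ε > 0. For m ≥ 1, |(-7m + 5)/(3m + 4) + 7/3| = |43|/(3(3m + 4)) = 43/(3(3m + 4)).
Since 3m + 4 ≥ 3m for m ≥ 1, this is ≤ 43/(3·3m) = (43/9)/m.
So |(-7m + 5)/(3m + 4) + 7/3| < ε whenever m > (43/9)/ε.
Take K = (43/9)/ε. If m > K then |(-7m + 5)/(3m + 4) + 7/3| ≤ (43/9)/m < ε.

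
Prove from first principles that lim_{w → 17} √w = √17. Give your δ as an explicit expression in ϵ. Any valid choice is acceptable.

Let ϵ > 0 be given. We want δ > 0 such that 0 < |w − 17| < δ implies |√w − √17| < ϵ.
Rationalise: √w − √17 = (w − 17)/(√w + √17), so |√w − √17| = |w − 17|/(√w + √17).
Restrict δ ≤ 17 so that |w − 17| < 17 forces w > 0, and then √w + √17 > √17.
Hence |√w − √17| < |w − 17|/√17, which is < ϵ once |w − 17| < √17·ϵ.
Take δ = min(17, √17·ϵ). If 0 < |w − 17| < δ then w > 0 and |√w − √17| < |w − 17|/√17 < ϵ.

δ = min(17, √17·ϵ)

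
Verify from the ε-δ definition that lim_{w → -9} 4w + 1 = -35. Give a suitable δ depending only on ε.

δ = ε/4

Let ε > 0 be given. We need δ > 0 so that 0 < |w + 9| < δ implies |(4w + 1) + 35| < ε.
Since (4w + 1) + 35 = 4(w + 9), we have |(4w + 1) + 35| = 4|w + 9|.
So 4|w + 9| < ε exactly when |w + 9| < ε/4.
Choosing δ = ε/4 gives |(4w + 1) + 35| = 4|w + 9| < ε whenever |w + 9| < δ.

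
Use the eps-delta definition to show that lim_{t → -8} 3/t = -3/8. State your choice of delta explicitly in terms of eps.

Fix eps > 0. We seek delta > 0 such that 0 < |t + 8| < delta implies |3/t + 3/8| < eps.
|3/t + 3/8| = 3·|-8 − t|/(8·|t|) = 3|t + 8|/(8|t|).
Restrict delta ≤ 4. Then |t + 8| < 4 gives |t| > 4, so 8|t| > 32.
Then |3/t + 3/8| < 3|t + 8|/32, which is < eps when |t + 8| < (32/3)eps.
Take delta = min(4, (32/3)eps). Then 0 < |t + 8| < delta gives both |t + 8| < 4 and |t + 8| < (32/3)eps, so |3/t + 3/8| < eps.

delta = min(4, (32/3)eps)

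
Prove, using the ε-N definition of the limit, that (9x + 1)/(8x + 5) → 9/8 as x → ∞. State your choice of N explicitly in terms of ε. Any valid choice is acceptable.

Suppose ε > 0. We seek N > 0 such that x > N implies |(9x + 1)/(8x + 5) − (9/8)| < ε.
(9x + 1)/(8x + 5) − (9/8) = (8(9x + 1) − 9(8x + 5)) / (8(8x + 5)) = -37/(8(8x + 5)).
For x > 0 we have 8x + 5 > 8x, so |(9x + 1)/(8x + 5) − (9/8)| = 37/(8(8x + 5)) < 37/(8·8x) = (37/64)/x.
Thus |(9x + 1)/(8x + 5) − (9/8)| < ε whenever x > (37/64)/ε.
Take N = (37/64)/ε. If x > N then |(9x + 1)/(8x + 5) − (9/8)| < (37/64)/x < ε.

N = (37/64)/ε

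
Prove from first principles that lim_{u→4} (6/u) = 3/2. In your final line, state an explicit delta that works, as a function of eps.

Let eps > 0. We seek delta > 0 such that 0 < |u − 4| < delta implies |6/u − (3/2)| < eps.
|6/u − (3/2)| = 6·|4 − u|/(4·|u|) = 6|u − 4|/(4|u|).
Restrict delta ≤ 2. Then |u − 4| < 2 gives |u| > 2, so 4|u| > 8.
Then |6/u − (3/2)| < 6|u − 4|/8, which is < eps when |u − 4| < (4/3)eps.
Take delta = min(2, (4/3)eps). Then 0 < |u − 4| < delta gives both |u − 4| < 2 and |u − 4| < (4/3)eps, so |6/u − (3/2)| < eps.

delta = min(2, (4/3)eps)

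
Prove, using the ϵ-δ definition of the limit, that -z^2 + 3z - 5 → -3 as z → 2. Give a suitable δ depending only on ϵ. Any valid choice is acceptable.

Suppose ϵ > 0. We want δ > 0 such that 0 < |z − 2| < δ implies |(-z^2 + 3z - 5) + 3| < ϵ.
(-z^2 + 3z - 5) + 3 = -z^2 + 3z - 2 = (z − 2)(-z + 1).
So |(-z^2 + 3z - 5) + 3| = |z − 2|·|-z + 1|.
Require δ ≤ 2. Then |z − 2| < 2 gives |z| < 4, and by the triangle inequality |-z + 1| ≤ 4 + 1 = 5.
Hence |(-z^2 + 3z - 5) + 3| ≤ 5|z − 2| < ϵ provided |z − 2| < ϵ/5.
Choosing δ = min(2, ϵ/5) ensures both conditions, hence |(-z^2 + 3z - 5) + 3| < ϵ.

δ = min(2, ϵ/5)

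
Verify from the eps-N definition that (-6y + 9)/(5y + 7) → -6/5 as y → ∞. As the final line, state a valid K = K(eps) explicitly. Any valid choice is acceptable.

Let eps > 0 be given. We seek K > 0 such that y > K implies |(-6y + 9)/(5y + 7) + 6/5| < eps.
(-6y + 9)/(5y + 7) + 6/5 = (5(-6y + 9) − (-6)(5y + 7)) / (5(5y + 7)) = 87/(5(5y + 7)).
For y > 0 we have 5y + 7 > 5y, so |(-6y + 9)/(5y + 7) + 6/5| = 87/(5(5y + 7)) < 87/(5·5y) = (87/25)/y.
Thus |(-6y + 9)/(5y + 7) + 6/5| < eps whenever y > (87/25)/eps.
Take K = (87/25)/eps. If y > K then |(-6y + 9)/(5y + 7) + 6/5| < (87/25)/y < eps.

K = (87/25)/eps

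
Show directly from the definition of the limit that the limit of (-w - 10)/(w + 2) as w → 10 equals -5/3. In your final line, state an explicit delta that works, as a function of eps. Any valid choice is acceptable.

delta = min(6, 9eps)

Let eps > 0 be given. We want delta > 0 with 0 < |w − 10| < delta ⇒ |(-w - 10)/(w + 2) + 5/3| < eps.
Combining over a common denominator, (-w - 10)/(w + 2) + 5/3 = [(-w - 10)·12 − (-20)·(w + 2)] / [12·(w + 2)] = 8(w − 10) / (12(w + 2)).
So |(-w - 10)/(w + 2) + 5/3| = 8|w − 10| / (12·|w + 2|).
Restrict delta ≤ 6. Then |w − 10| < 6 gives |w + 2| = |(w − 10) + 12| ≥ 12 − 6 = 6.
Hence |(-w - 10)/(w + 2) + 5/3| < 8|w − 10|/(12·6) = (1/9)|w − 10|, which is < eps once |w − 10| < 9eps.
Take delta = min(6, 9eps). Then 0 < |w − 10| < delta forces both bounds, so |(-w - 10)/(w + 2) + 5/3| < eps.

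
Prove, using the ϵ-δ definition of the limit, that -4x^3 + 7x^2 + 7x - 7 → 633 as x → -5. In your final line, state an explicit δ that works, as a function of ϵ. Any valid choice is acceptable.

δ = min(1, ϵ/434)

Suppose ϵ > 0. We want δ > 0 such that 0 < |x + 5| < δ implies |(-4x^3 + 7x^2 + 7x - 7) − 633| < ϵ.
(-4x^3 + 7x^2 + 7x - 7) − 633 = -4x^3 + 7x^2 + 7x - 640 = (x + 5)(-4x^2 + 27x - 128).
So |(-4x^3 + 7x^2 + 7x - 7) − 633| = |x + 5|·|-4x^2 + 27x - 128|.
Require δ ≤ 1. Then |x + 5| < 1 gives |x| < 6, and by the triangle inequality |-4x^2 + 27x - 128| ≤ 4·6^2 + 27·6 + 128 = 434.
Hence |(-4x^3 + 7x^2 + 7x - 7) − 633| ≤ 434|x + 5| < ϵ provided |x + 5| < ϵ/434.
Choosing δ = min(1, ϵ/434) ensures both conditions, hence |(-4x^3 + 7x^2 + 7x - 7) − 633| < ϵ.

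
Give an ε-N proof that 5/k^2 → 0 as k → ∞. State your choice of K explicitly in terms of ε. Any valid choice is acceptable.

K = (5/ε)^{1/2}

Let ε > 0. For k ≥ 1, |5/k^2 − 0| = 5/k^2.
5/k^2 < ε ⇔ k^2 > 5/ε ⇔ k > (5/ε)^{1/2}.
Take K = (5/ε)^{1/2}. Then k > K implies 5/k^2 < ε.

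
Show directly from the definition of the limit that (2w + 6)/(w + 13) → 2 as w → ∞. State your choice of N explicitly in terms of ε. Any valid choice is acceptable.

Let ε > 0 be given. We seek N > 0 such that w > N implies |(2w + 6)/(w + 13) − 2| < ε.
(2w + 6)/(w + 13) − 2 = ((2w + 6) − 2(w + 13)) / ((w + 13)) = -20/((w + 13)).
For w > 0 we have w + 13 > w, so |(2w + 6)/(w + 13) − 2| = 20/((w + 13)) < 20/(w) = 20/w.
Thus |(2w + 6)/(w + 13) − 2| < ε whenever w > 20/ε.
Take N = 20/ε. If w > N then |(2w + 6)/(w + 13) − 2| < 20/w < ε.

N = 20/ε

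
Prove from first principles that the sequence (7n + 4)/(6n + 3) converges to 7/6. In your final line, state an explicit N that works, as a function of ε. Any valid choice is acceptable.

N = (1/12)/ε

Fix ε > 0. For n ≥ 1, |(7n + 4)/(6n + 3) − (7/6)| = |3|/(6(6n + 3)) = 3/(6(6n + 3)).
Since 6n + 3 ≥ 6n for n ≥ 1, this is ≤ 3/(6·6n) = (1/12)/n.
So |(7n + 4)/(6n + 3) − (7/6)| < ε whenever n > (1/12)/ε.
Take N = (1/12)/ε. If n > N then |(7n + 4)/(6n + 3) − (7/6)| ≤ (1/12)/n < ε.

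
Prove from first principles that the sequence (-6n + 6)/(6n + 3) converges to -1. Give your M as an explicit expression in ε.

Suppose ε > 0. For n ≥ 1, |(-6n + 6)/(6n + 3) + 1| = |54|/(6(6n + 3)) = 54/(6(6n + 3)).
Since 6n + 3 ≥ 6n for n ≥ 1, this is ≤ 54/(6·6n) = (3/2)/n.
So |(-6n + 6)/(6n + 3) + 1| < ε whenever n > (3/2)/ε.
Take M = (3/2)/ε. If n > M then |(-6n + 6)/(6n + 3) + 1| ≤ (3/2)/n < ε.

M = (3/2)/ε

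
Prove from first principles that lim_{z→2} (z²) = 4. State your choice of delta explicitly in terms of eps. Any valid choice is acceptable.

Let eps > 0 be given. We seek delta > 0 with 0 < |z − 2| < delta ⇒ |z² − 4| < eps.
Factor: z² − 4 = (z − 2)(z + 2), so |z² − 4| = |z − 2|·|z + 2|.
Impose delta ≤ 1 so that |z| < 3; then |z + 2| ≤ 5.
Hence |z² − 4| ≤ 5|z − 2|, which is < eps once |z − 2| < eps/5.
Take delta = min(1, eps/5). If 0 < |z − 2| < delta then both bounds hold and |z² − 4| ≤ 5|z − 2| < 5·(eps/5) = eps.

delta = min(1, eps/5)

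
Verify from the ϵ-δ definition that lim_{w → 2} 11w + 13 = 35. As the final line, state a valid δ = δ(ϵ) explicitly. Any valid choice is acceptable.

δ = ϵ/11

Suppose ϵ > 0. We need δ > 0 so that 0 < |w − 2| < δ implies |(11w + 13) − 35| < ϵ.
Since (11w + 13) − 35 = 11(w − 2), we have |(11w + 13) − 35| = 11|w − 2|.
Thus it suffices that |w − 2| < ϵ/11.
Choosing δ = ϵ/11 gives |(11w + 13) − 35| = 11|w − 2| < ϵ whenever |w − 2| < δ.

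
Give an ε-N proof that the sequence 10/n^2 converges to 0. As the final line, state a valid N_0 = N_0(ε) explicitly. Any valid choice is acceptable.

Fix ε > 0. For n ≥ 1, |10/n^2 − 0| = 10/n^2.
10/n^2 < ε ⇔ n^2 > 10/ε ⇔ n > (10/ε)^{1/2}.
Take N_0 = (10/ε)^{1/2}. Then n > N_0 implies 10/n^2 < ε.

N_0 = (10/ε)^{1/2}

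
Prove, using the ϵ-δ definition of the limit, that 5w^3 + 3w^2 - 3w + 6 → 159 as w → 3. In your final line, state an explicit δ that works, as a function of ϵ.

δ = min(1, ϵ/203)

Fix ϵ > 0. We want δ > 0 such that 0 < |w − 3| < δ implies |(5w^3 + 3w^2 - 3w + 6) − 159| < ϵ.
(5w^3 + 3w^2 - 3w + 6) − 159 = 5w^3 + 3w^2 - 3w - 153 = (w − 3)(5w^2 + 18w + 51).
So |(5w^3 + 3w^2 - 3w + 6) − 159| = |w − 3|·|5w^2 + 18w + 51|.
Assume first that |w − 3| < 1, so |w| < 4. Then |5w^2 + 18w + 51| ≤ 5·4^2 + 18·4 + 51 = 203.
Hence |(5w^3 + 3w^2 - 3w + 6) − 159| ≤ 203|w − 3| < ϵ provided |w − 3| < ϵ/203.
Take δ = min(1, ϵ/203). Then 0 < |w − 3| < δ gives both |w − 3| < 1 and |w − 3| < ϵ/203, so |(5w^3 + 3w^2 - 3w + 6) − 159| < ϵ.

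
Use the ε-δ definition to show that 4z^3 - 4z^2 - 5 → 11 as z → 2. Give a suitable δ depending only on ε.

δ = min(1, ε/56)

Let ε > 0 be given. We want δ > 0 such that 0 < |z − 2| < δ implies |(4z^3 - 4z^2 - 5) − 11| < ε.
(4z^3 - 4z^2 - 5) − 11 = 4z^3 - 4z^2 - 16 = (z − 2)(4z^2 + 4z + 8).
So |(4z^3 - 4z^2 - 5) − 11| = |z − 2|·|4z^2 + 4z + 8|.
Assume first that |z − 2| < 1, so |z| < 3. Then |4z^2 + 4z + 8| ≤ 4·3^2 + 4·3 + 8 = 56.
Hence |(4z^3 - 4z^2 - 5) − 11| ≤ 56|z − 2| < ε provided |z − 2| < ε/56.
Choosing δ = min(1, ε/56) ensures both conditions, hence |(4z^3 - 4z^2 - 5) − 11| < ε.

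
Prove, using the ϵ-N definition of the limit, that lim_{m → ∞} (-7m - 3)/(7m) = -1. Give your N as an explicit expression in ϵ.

Let ϵ > 0 be given. For m ≥ 1, |(-7m - 3)/(7m) + 1| = |-21|/(7(7m)) = 21/(7(7m)).
Since 7m ≥ 7m for m ≥ 1, this is ≤ 21/(7·7m) = (3/7)/m.
So |(-7m - 3)/(7m) + 1| < ϵ whenever m > (3/7)/ϵ.
Take N = (3/7)/ϵ. If m > N then |(-7m - 3)/(7m) + 1| ≤ (3/7)/m < ϵ.

N = (3/7)/ϵ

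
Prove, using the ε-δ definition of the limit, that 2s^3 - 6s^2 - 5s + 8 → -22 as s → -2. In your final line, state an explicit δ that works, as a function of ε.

Let ε > 0 be given. We want δ > 0 such that 0 < |s + 2| < δ implies |(2s^3 - 6s^2 - 5s + 8) + 22| < ε.
(2s^3 - 6s^2 - 5s + 8) + 22 = 2s^3 - 6s^2 - 5s + 30 = (s + 2)(2s^2 - 10s + 15).
So |(2s^3 - 6s^2 - 5s + 8) + 22| = |s + 2|·|2s^2 - 10s + 15|.
Assume first that |s + 2| < 1, so |s| < 3. Then |2s^2 - 10s + 15| ≤ 2·3^2 + 10·3 + 15 = 63.
Hence |(2s^3 - 6s^2 - 5s + 8) + 22| ≤ 63|s + 2| < ε provided |s + 2| < ε/63.
Choosing δ = min(1, ε/63) ensures both conditions, hence |(2s^3 - 6s^2 - 5s + 8) + 22| < ε.

δ = min(1, ε/63)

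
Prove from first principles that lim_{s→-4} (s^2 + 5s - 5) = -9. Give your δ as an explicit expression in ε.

δ = min(2, ε/7)

Let ε > 0. We want δ > 0 such that 0 < |s + 4| < δ implies |(s^2 + 5s - 5) + 9| < ε.
(s^2 + 5s - 5) + 9 = s^2 + 5s + 4 = (s + 4)(s + 1).
So |(s^2 + 5s - 5) + 9| = |s + 4|·|s + 1|.
Require δ ≤ 2. Then |s + 4| < 2 gives |s| < 6, and by the triangle inequality |s + 1| ≤ 6 + 1 = 7.
Hence |(s^2 + 5s - 5) + 9| ≤ 7|s + 4| < ε provided |s + 4| < ε/7.
Take δ = min(2, ε/7). Then 0 < |s + 4| < δ gives both |s + 4| < 2 and |s + 4| < ε/7, so |(s^2 + 5s - 5) + 9| < ε.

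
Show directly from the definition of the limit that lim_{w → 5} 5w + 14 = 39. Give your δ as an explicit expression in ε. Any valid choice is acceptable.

δ = ε/5

Suppose ε > 0. We need δ > 0 so that 0 < |w − 5| < δ implies |(5w + 14) − 39| < ε.
Since (5w + 14) − 39 = 5(w − 5), we have |(5w + 14) − 39| = 5|w − 5|.
Thus it suffices that |w − 5| < ε/5.
Take δ = ε/5. If 0 < |w − 5| < δ then |(5w + 14) − 39| = 5|w − 5| < 5·(ε/5) = ε.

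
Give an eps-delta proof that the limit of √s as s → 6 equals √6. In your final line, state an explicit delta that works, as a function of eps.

delta = min(6, √6·eps)

Let eps > 0 be given. We want delta > 0 such that 0 < |s − 6| < delta implies |√s − √6| < eps.
Rationalise: √s − √6 = (s − 6)/(√s + √6), so |√s − √6| = |s − 6|/(√s + √6).
Restrict delta ≤ 6 so that |s − 6| < 6 forces s > 0, and then √s + √6 > √6.
Hence |√s − √6| < |s − 6|/√6, which is < eps once |s − 6| < √6·eps.
Take delta = min(6, √6·eps). If 0 < |s − 6| < delta then s > 0 and |√s − √6| < |s − 6|/√6 < eps.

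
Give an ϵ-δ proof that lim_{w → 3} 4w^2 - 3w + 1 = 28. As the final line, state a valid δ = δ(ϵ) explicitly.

δ = min(1, ϵ/25)

Let ϵ > 0. We want δ > 0 such that 0 < |w − 3| < δ implies |(4w^2 - 3w + 1) − 28| < ϵ.
(4w^2 - 3w + 1) − 28 = 4w^2 - 3w - 27 = (w − 3)(4w + 9).
So |(4w^2 - 3w + 1) − 28| = |w − 3|·|4w + 9|.
Require δ ≤ 1. Then |w − 3| < 1 gives |w| < 4, and by the triangle inequality |4w + 9| ≤ 4·4 + 9 = 25.
Hence |(4w^2 - 3w + 1) − 28| ≤ 25|w − 3| < ϵ provided |w − 3| < ϵ/25.
Choosing δ = min(1, ϵ/25) ensures both conditions, hence |(4w^2 - 3w + 1) − 28| < ϵ.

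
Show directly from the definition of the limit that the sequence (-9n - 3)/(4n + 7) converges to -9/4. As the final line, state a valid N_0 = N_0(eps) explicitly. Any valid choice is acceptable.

N_0 = (51/16)/eps

Let eps > 0. For n ≥ 1, |(-9n - 3)/(4n + 7) + 9/4| = |51|/(4(4n + 7)) = 51/(4(4n + 7)).
Since 4n + 7 ≥ 4n for n ≥ 1, this is ≤ 51/(4·4n) = (51/16)/n.
So |(-9n - 3)/(4n + 7) + 9/4| < eps whenever n > (51/16)/eps.
Take N_0 = (51/16)/eps. If n > N_0 then |(-9n - 3)/(4n + 7) + 9/4| ≤ (51/16)/n < eps.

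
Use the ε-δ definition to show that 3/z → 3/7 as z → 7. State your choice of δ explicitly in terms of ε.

δ = min(7/2, (49/6)ε)

Let ε > 0 be given. We seek δ > 0 such that 0 < |z − 7| < δ implies |3/z − (3/7)| < ε.
|3/z − (3/7)| = 3·|7 − z|/(7·|z|) = 3|z − 7|/(7|z|).
Restrict δ ≤ 7/2. Then |z − 7| < 7/2 gives |z| > 7/2, so 7|z| > 49/2.
Then |3/z − (3/7)| < 3|z − 7|/(49/2), which is < ε when |z − 7| < (49/6)ε.
Take δ = min(7/2, (49/6)ε). Then 0 < |z − 7| < δ gives both |z − 7| < 7/2 and |z − 7| < (49/6)ε, so |3/z − (3/7)| < ε.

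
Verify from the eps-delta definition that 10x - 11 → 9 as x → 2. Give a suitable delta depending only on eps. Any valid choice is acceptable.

delta = eps/10

Let eps > 0. We need delta > 0 so that 0 < |x − 2| < delta implies |(10x - 11) − 9| < eps.
|(10x - 11) − 9| = |10x - 20| = 10|x − 2|.
So 10|x − 2| < eps exactly when |x − 2| < eps/10.
Take delta = eps/10. If 0 < |x − 2| < delta then |(10x - 11) − 9| = 10|x − 2| < 10·(eps/10) = eps.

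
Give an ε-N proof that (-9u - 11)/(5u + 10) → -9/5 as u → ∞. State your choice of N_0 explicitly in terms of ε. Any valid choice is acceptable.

N_0 = (7/5)/ε

Suppose ε > 0. We seek N_0 > 0 such that u > N_0 implies |(-9u - 11)/(5u + 10) + 9/5| < ε.
(-9u - 11)/(5u + 10) + 9/5 = (5(-9u - 11) − (-9)(5u + 10)) / (5(5u + 10)) = 35/(5(5u + 10)).
For u > 0 we have 5u + 10 > 5u, so |(-9u - 11)/(5u + 10) + 9/5| = 35/(5(5u + 10)) < 35/(5·5u) = (7/5)/u.
Thus |(-9u - 11)/(5u + 10) + 9/5| < ε whenever u > (7/5)/ε.
Take N_0 = (7/5)/ε. If u > N_0 then |(-9u - 11)/(5u + 10) + 9/5| < (7/5)/u < ε.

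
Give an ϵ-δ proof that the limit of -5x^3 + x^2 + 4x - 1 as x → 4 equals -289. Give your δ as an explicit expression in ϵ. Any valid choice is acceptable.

δ = min(1, ϵ/292)

Suppose ϵ > 0. We want δ > 0 such that 0 < |x − 4| < δ implies |(-5x^3 + x^2 + 4x - 1) + 289| < ϵ.
(-5x^3 + x^2 + 4x - 1) + 289 = -5x^3 + x^2 + 4x + 288 = (x − 4)(-5x^2 - 19x - 72).
So |(-5x^3 + x^2 + 4x - 1) + 289| = |x − 4|·|-5x^2 - 19x - 72|.
Assume first that |x − 4| < 1, so |x| < 5. Then |-5x^2 - 19x - 72| ≤ 5·5^2 + 19·5 + 72 = 292.
Hence |(-5x^3 + x^2 + 4x - 1) + 289| ≤ 292|x − 4| < ϵ provided |x − 4| < ϵ/292.
Take δ = min(1, ϵ/292). Then 0 < |x − 4| < δ gives both |x − 4| < 1 and |x − 4| < ϵ/292, so |(-5x^3 + x^2 + 4x - 1) + 289| < ϵ.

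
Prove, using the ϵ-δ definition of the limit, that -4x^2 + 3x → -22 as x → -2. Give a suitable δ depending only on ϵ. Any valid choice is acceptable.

Suppose ϵ > 0. We want δ > 0 such that 0 < |x + 2| < δ implies |(-4x^2 + 3x) + 22| < ϵ.
(-4x^2 + 3x) + 22 = -4x^2 + 3x + 22 = (x + 2)(-4x + 11).
So |(-4x^2 + 3x) + 22| = |x + 2|·|-4x + 11|.
Require δ ≤ 2. Then |x + 2| < 2 gives |x| < 4, and by the triangle inequality |-4x + 11| ≤ 4·4 + 11 = 27.
Hence |(-4x^2 + 3x) + 22| ≤ 27|x + 2| < ϵ provided |x + 2| < ϵ/27.
Take δ = min(2, ϵ/27). Then 0 < |x + 2| < δ gives both |x + 2| < 2 and |x + 2| < ϵ/27, so |(-4x^2 + 3x) + 22| < ϵ.

δ = min(2, ϵ/27)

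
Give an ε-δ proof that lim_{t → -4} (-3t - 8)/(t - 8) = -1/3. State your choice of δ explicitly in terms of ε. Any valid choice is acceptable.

δ = min(6, (9/4)ε)

Let ε > 0. We want δ > 0 with 0 < |t + 4| < δ ⇒ |(-3t - 8)/(t - 8) + 1/3| < ε.
Combining over a common denominator, (-3t - 8)/(t - 8) + 1/3 = [(-3t - 8)·(-12) − 4·(t - 8)] / [(-12)·(t - 8)] = 32(t + 4) / ((-12)(t - 8)).
So |(-3t - 8)/(t - 8) + 1/3| = 32|t + 4| / (12·|t − 8|).
Restrict δ ≤ 6. Then |t + 4| < 6 gives |t − 8| = |(t + 4) + (-12)| ≥ 12 − 6 = 6.
Hence |(-3t - 8)/(t - 8) + 1/3| < 32|t + 4|/(12·6) = (4/9)|t + 4|, which is < ε once |t + 4| < (9/4)ε.
Take δ = min(6, (9/4)ε). Then 0 < |t + 4| < δ forces both bounds, so |(-3t - 8)/(t - 8) + 1/3| < ε.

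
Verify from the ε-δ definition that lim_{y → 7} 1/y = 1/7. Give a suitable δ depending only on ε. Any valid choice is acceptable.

δ = min(7/2, (49/2)ε)

Let ε > 0. We seek δ > 0 such that 0 < |y − 7| < δ implies |1/y − (1/7)| < ε.
|1/y − (1/7)| = |7 − y|/(7·|y|) = |y − 7|/(7|y|).
Require δ ≤ 7/2 so that |y| > 7 − 7/2 = 7/2, hence 7|y| > 49/2.
Then |1/y − (1/7)| < |y − 7|/(49/2), which is < ε when |y − 7| < (49/2)ε.
Take δ = min(7/2, (49/2)ε). Then 0 < |y − 7| < δ gives both |y − 7| < 7/2 and |y − 7| < (49/2)ε, so |1/y − (1/7)| < ε.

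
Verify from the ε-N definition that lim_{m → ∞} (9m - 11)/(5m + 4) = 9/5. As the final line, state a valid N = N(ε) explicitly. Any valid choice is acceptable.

Let ε > 0. For m ≥ 1, |(9m - 11)/(5m + 4) − (9/5)| = |-91|/(5(5m + 4)) = 91/(5(5m + 4)).
Since 5m + 4 ≥ 5m for m ≥ 1, this is ≤ 91/(5·5m) = (91/25)/m.
So |(9m - 11)/(5m + 4) − (9/5)| < ε whenever m > (91/25)/ε.
Take N = (91/25)/ε. If m > N then |(9m - 11)/(5m + 4) − (9/5)| ≤ (91/25)/m < ε.

N = (91/25)/ε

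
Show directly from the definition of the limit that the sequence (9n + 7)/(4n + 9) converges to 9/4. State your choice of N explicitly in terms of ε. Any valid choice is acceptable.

Let ε > 0. For n ≥ 1, |(9n + 7)/(4n + 9) − (9/4)| = |-53|/(4(4n + 9)) = 53/(4(4n + 9)).
Since 4n + 9 ≥ 4n for n ≥ 1, this is ≤ 53/(4·4n) = (53/16)/n.
So |(9n + 7)/(4n + 9) − (9/4)| < ε whenever n > (53/16)/ε.
Take N = (53/16)/ε. If n > N then |(9n + 7)/(4n + 9) − (9/4)| ≤ (53/16)/n < ε.

N = (53/16)/ε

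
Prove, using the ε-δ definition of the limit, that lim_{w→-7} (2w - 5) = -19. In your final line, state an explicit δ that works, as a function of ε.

Suppose ε > 0. We need δ > 0 so that 0 < |w + 7| < δ implies |(2w - 5) + 19| < ε.
Since (2w - 5) + 19 = 2(w + 7), we have |(2w - 5) + 19| = 2|w + 7|.
Thus it suffices that |w + 7| < ε/2.
Choosing δ = ε/2 gives |(2w - 5) + 19| = 2|w + 7| < ε whenever |w + 7| < δ.

δ = ε/2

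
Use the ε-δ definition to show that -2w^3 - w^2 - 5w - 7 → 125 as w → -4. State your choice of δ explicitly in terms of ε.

δ = min(2, ε/147)

Suppose ε > 0. We want δ > 0 such that 0 < |w + 4| < δ implies |(-2w^3 - w^2 - 5w - 7) − 125| < ε.
(-2w^3 - w^2 - 5w - 7) − 125 = -2w^3 - w^2 - 5w - 132 = (w + 4)(-2w^2 + 7w - 33).
So |(-2w^3 - w^2 - 5w - 7) − 125| = |w + 4|·|-2w^2 + 7w - 33|.
Assume first that |w + 4| < 2, so |w| < 6. Then |-2w^2 + 7w - 33| ≤ 2·6^2 + 7·6 + 33 = 147.
Hence |(-2w^3 - w^2 - 5w - 7) − 125| ≤ 147|w + 4| < ε provided |w + 4| < ε/147.
Choosing δ = min(2, ε/147) ensures both conditions, hence |(-2w^3 - w^2 - 5w - 7) − 125| < ε.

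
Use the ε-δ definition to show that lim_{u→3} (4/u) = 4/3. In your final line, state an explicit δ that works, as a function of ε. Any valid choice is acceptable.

δ = min(3/2, (9/8)ε)

Fix ε > 0. We seek δ > 0 such that 0 < |u − 3| < δ implies |4/u − (4/3)| < ε.
|4/u − (4/3)| = 4·|3 − u|/(3·|u|) = 4|u − 3|/(3|u|).
Restrict δ ≤ 3/2. Then |u − 3| < 3/2 gives |u| > 3/2, so 3|u| > 9/2.
Then |4/u − (4/3)| < 4|u − 3|/(9/2), which is < ε when |u − 3| < (9/8)ε.
Take δ = min(3/2, (9/8)ε). Then 0 < |u − 3| < δ gives both |u − 3| < 3/2 and |u − 3| < (9/8)ε, so |4/u − (4/3)| < ε.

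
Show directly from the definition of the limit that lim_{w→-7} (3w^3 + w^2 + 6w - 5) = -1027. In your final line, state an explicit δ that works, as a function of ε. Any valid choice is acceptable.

δ = min(2, ε/569)

Let ε > 0. We want δ > 0 such that 0 < |w + 7| < δ implies |(3w^3 + w^2 + 6w - 5) + 1027| < ε.
(3w^3 + w^2 + 6w - 5) + 1027 = 3w^3 + w^2 + 6w + 1022 = (w + 7)(3w^2 - 20w + 146).
So |(3w^3 + w^2 + 6w - 5) + 1027| = |w + 7|·|3w^2 - 20w + 146|.
Require δ ≤ 2. Then |w + 7| < 2 gives |w| < 9, and by the triangle inequality |3w^2 - 20w + 146| ≤ 3·9^2 + 20·9 + 146 = 569.
Hence |(3w^3 + w^2 + 6w - 5) + 1027| ≤ 569|w + 7| < ε provided |w + 7| < ε/569.
Choosing δ = min(2, ε/569) ensures both conditions, hence |(3w^3 + w^2 + 6w - 5) + 1027| < ε.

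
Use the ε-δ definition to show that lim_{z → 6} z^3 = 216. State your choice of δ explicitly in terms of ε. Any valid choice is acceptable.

δ = min(1, ε/127)

Let ε > 0 be given. We seek δ > 0 with 0 < |z − 6| < δ ⇒ |z^3 − 216| < ε.
Factor: z^3 − 216 = (z − 6)(z^2 + 6z + 36), so |z^3 − 216| = |z − 6|·|z^2 + 6z + 36|.
Impose δ ≤ 1 so that |z| < 7; then |z^2 + 6z + 36| ≤ 127.
Hence |z^3 − 216| ≤ 127|z − 6|, which is < ε once |z − 6| < ε/127.
Take δ = min(1, ε/127). If 0 < |z − 6| < δ then both bounds hold and |z^3 − 216| ≤ 127|z − 6| < 127·(ε/127) = ε.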